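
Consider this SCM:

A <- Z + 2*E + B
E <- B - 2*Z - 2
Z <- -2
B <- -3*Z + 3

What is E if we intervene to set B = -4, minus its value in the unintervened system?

The intervention breaks the incoming arrows to B: B <- -3*Z + 3 no longer applies, and B = -4.
E = B - 2*Z - 2  [with B=-4, Z=-2]  = -2
Without intervention: B = -3*Z + 3  [with Z=-2]  = 9; E = B - 2*Z - 2  [with B=9, Z=-2]  = 11.
Change = -2 − 11 = -13.

-13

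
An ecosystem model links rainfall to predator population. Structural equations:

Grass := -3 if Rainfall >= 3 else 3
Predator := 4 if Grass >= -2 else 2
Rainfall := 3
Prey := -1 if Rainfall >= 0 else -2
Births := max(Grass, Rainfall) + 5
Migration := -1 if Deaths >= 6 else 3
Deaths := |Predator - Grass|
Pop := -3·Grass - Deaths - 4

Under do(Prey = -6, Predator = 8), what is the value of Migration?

-1

Under do(Prey = -6, Predator = 8), each intervened variable's structural equation is replaced by its fixed value.
Grass = -3 if Rainfall >= 3 else 3  [with Rainfall=3]  = -3
Deaths = |Predator - Grass|  [with Predator=8, Grass=-3]  = 11
Migration = -1 if Deaths >= 6 else 3  [with Deaths=11]  = -1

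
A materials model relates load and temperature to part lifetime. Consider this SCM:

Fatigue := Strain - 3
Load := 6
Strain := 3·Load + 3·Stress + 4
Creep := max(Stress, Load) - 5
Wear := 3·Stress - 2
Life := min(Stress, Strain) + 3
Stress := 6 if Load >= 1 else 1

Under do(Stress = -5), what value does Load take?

Under do(Stress=-5), the mechanism Stress := 6 if Load >= 1 else 1 is discarded; Stress is fixed at -5.
Load is not downstream of the intervention, so its value is determined by the original equations.

6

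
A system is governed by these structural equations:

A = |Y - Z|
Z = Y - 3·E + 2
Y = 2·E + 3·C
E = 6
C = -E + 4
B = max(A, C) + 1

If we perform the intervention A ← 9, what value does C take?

-2

Under do(A=9), the mechanism A = |Y - Z| is discarded; A is fixed at 9.
No directed path runs from A to C, so C keeps its natural value.
C = -E + 4  [with E=6]  = -2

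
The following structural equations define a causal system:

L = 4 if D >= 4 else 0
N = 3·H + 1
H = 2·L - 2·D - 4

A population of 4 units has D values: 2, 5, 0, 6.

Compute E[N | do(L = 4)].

Under do(L=4), L's equation is replaced by L=4 for every unit. Per-unit N: 1, -17, 13, -23. Mean = -6.5.

-6.5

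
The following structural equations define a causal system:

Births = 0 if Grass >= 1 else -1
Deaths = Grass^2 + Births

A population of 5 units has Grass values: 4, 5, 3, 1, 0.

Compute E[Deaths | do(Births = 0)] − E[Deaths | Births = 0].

-2.55

The intervention sets Births=0 in all 5 units regardless of Grass. Recomputing Deaths per unit gives 16, 25, 9, 1, 0; average 10.2.
Conditioning on Births=0 selects the 4 unit(s) with Grass ∈ {4, 5, 3, 1}. Their Deaths values: 16, 25, 9, 1. Mean = 12.75.
Difference = 10.2 − 12.75 = -2.55.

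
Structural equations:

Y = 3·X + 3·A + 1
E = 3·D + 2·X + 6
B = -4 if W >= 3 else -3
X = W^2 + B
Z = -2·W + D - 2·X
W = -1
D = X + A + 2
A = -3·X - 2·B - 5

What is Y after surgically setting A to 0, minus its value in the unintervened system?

do(A=0) replaces the equation A = -3·X - 2·B - 5 with the constant A = 0.
B = -4 if W >= 3 else -3  [with W=-1]  = -3
X = W^2 + B  [with W=-1, B=-3]  = -2
Y = 3·X + 3·A + 1  [with X=-2, A=0]  = -5
Without intervention: B = -4 if W >= 3 else -3  [with W=-1]  = -3; X = W^2 + B  [with W=-1, B=-3]  = -2; A = -3·X - 2·B - 5  [with X=-2, B=-3]  = 7; Y = 3·X + 3·A + 1  [with X=-2, A=7]  = 16.
Change = -5 − 16 = -21.

-21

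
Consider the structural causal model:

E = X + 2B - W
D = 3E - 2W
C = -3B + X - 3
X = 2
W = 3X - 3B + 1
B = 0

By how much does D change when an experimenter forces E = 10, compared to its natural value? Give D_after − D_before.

45

Under do(E=10), the mechanism E = X + 2B - W is discarded; E is fixed at 10.
W = 3X - 3B + 1  [with X=2, B=0]  = 7
D = 3E - 2W  [with E=10, W=7]  = 16
Without intervention: W = 3X - 3B + 1  [with X=2, B=0]  = 7; E = X + 2B - W  [with X=2, B=0, W=7]  = -5; D = 3E - 2W  [with E=-5, W=7]  = -29.
Change = 16 − (-29) = 45.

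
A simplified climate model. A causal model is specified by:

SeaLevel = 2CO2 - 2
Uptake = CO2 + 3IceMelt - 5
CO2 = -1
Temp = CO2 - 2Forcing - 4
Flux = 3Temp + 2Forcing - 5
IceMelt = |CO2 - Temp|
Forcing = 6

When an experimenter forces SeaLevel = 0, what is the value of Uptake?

42

Under do(SeaLevel=0), the mechanism SeaLevel = 2CO2 - 2 is discarded; SeaLevel is fixed at 0.
Since Uptake is not a descendant of the intervened variable, it is unaffected.
Temp = CO2 - 2Forcing - 4  [with CO2=-1, Forcing=6]  = -17
IceMelt = |CO2 - Temp|  [with CO2=-1, Temp=-17]  = 16
Uptake = CO2 + 3IceMelt - 5  [with CO2=-1, IceMelt=16]  = 42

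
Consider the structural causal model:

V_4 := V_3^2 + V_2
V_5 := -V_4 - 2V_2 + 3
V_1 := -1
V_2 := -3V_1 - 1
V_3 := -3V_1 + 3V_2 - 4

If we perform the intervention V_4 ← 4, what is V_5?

Intervening sets V_4 = 4 and removes its equation (V_4 := V_3^2 + V_2).
V_2 = -3V_1 - 1  [with V_1=-1]  = 2
V_5 = -V_4 - 2V_2 + 3  [with V_4=4, V_2=2]  = -5

-5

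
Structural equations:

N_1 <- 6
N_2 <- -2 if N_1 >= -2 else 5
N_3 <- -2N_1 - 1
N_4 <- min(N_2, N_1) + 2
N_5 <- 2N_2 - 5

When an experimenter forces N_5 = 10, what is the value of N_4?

0

The intervention breaks the incoming arrows to N_5: N_5 <- 2N_2 - 5 no longer applies, and N_5 = 10.
Since N_4 is not a descendant of the intervened variable, it is unaffected.
N_2 = -2 if N_1 >= -2 else 5  [with N_1=6]  = -2
N_4 = min(N_2, N_1) + 2  [with N_2=-2, N_1=6]  = 0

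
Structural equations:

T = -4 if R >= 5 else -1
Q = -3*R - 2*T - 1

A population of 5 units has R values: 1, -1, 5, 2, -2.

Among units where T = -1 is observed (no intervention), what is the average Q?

1

Conditioning on T=-1 selects the 4 unit(s) with R ∈ {1, -1, 2, -2}. Their Q values: -2, 4, -5, 7. Mean = 1.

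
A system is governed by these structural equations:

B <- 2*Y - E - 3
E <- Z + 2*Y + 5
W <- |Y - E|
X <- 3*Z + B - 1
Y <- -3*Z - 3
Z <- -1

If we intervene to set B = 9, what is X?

5

The intervention breaks the incoming arrows to B: B <- 2*Y - E - 3 no longer applies, and B = 9.
X = 3*Z + B - 1  [with Z=-1, B=9]  = 5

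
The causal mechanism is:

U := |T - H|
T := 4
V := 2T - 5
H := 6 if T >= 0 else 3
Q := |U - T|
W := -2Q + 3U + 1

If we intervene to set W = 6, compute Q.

The intervention breaks the incoming arrows to W: W := -2Q + 3U + 1 no longer applies, and W = 6.
Since Q is not a descendant of the intervened variable, it is unaffected.
H = 6 if T >= 0 else 3  [with T=4]  = 6
U = |T - H|  [with T=4, H=6]  = 2
Q = |U - T|  [with U=2, T=4]  = 2

2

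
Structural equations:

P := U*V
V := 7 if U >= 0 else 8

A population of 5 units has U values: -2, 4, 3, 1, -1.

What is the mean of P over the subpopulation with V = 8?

Conditioning on V=8 selects the 2 unit(s) with U ∈ {-2, -1}. Their P values: -16, -8. Mean = -12.

-12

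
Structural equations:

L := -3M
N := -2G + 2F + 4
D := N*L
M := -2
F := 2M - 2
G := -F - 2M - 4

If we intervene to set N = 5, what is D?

The intervention breaks the incoming arrows to N: N := -2G + 2F + 4 no longer applies, and N = 5.
L = -3M  [with M=-2]  = 6
D = N*L  [with N=5, L=6]  = 30

30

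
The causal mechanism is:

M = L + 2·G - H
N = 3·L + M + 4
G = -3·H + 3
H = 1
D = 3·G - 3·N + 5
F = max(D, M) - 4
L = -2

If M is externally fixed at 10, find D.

-19

Under do(M=10), the mechanism M = L + 2·G - H is discarded; M is fixed at 10.
G = -3·H + 3  [with H=1]  = 0
N = 3·L + M + 4  [with L=-2, M=10]  = 8
D = 3·G - 3·N + 5  [with G=0, N=8]  = -19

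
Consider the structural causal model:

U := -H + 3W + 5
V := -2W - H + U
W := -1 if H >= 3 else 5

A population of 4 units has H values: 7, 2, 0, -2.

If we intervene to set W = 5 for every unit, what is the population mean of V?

6.5

do(W=5) breaks W's dependence on H. With W=5 fixed, V across the units is -4, 6, 10, 14, mean 6.5.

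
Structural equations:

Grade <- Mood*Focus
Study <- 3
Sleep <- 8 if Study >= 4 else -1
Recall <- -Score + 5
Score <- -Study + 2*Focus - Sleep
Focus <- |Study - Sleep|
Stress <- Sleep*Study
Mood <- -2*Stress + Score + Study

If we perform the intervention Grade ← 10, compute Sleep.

-1

The intervention breaks the incoming arrows to Grade: Grade <- Mood*Focus no longer applies, and Grade = 10.
Sleep is not downstream of the intervention, so its value is determined by the original equations.
Sleep = 8 if Study >= 4 else -1  [with Study=3]  = -1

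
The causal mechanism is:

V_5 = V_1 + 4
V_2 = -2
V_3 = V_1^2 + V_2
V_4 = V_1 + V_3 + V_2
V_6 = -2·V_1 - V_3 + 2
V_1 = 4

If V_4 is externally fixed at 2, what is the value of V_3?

14

Under do(V_4=2), the mechanism V_4 = V_1 + V_3 + V_2 is discarded; V_4 is fixed at 2.
Since V_3 is not a descendant of the intervened variable, it is unaffected.
V_3 = V_1^2 + V_2  [with V_1=4, V_2=-2]  = 14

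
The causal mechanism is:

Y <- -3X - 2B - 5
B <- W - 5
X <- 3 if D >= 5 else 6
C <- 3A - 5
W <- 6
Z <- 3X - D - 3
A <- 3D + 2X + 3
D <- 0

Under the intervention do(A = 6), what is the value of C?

Intervening sets A = 6 and removes its equation (A <- 3D + 2X + 3).
C = 3A - 5  [with A=6]  = 13

13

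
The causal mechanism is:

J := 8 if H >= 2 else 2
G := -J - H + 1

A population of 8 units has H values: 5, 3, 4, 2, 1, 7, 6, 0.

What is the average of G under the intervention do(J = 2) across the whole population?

-4.5

do(J=2) breaks J's dependence on H. With J=2 fixed, G across the units is -6, -4, -5, -3, -2, -8, -7, -1, mean -4.5.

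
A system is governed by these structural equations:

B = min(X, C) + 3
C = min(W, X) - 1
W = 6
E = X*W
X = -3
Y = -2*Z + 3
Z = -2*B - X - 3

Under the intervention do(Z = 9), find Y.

-15

Intervening sets Z = 9 and removes its equation (Z = -2*B - X - 3).
Y = -2*Z + 3  [with Z=9]  = -15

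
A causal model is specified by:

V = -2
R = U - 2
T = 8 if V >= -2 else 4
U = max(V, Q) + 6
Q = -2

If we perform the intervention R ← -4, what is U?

do(R=-4) replaces the equation R = U - 2 with the constant R = -4.
U is not downstream of the intervention, so its value is determined by the original equations.
U = max(V, Q) + 6  [with V=-2, Q=-2]  = 4

4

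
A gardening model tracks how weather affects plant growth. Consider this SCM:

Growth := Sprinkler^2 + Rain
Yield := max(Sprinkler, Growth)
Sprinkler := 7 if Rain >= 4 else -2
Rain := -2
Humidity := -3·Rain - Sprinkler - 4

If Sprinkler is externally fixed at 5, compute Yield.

23

do(Sprinkler=5) replaces the equation Sprinkler := 7 if Rain >= 4 else -2 with the constant Sprinkler = 5.
Growth = Sprinkler^2 + Rain  [with Sprinkler=5, Rain=-2]  = 23
Yield = max(Sprinkler, Growth)  [with Sprinkler=5, Growth=23]  = 23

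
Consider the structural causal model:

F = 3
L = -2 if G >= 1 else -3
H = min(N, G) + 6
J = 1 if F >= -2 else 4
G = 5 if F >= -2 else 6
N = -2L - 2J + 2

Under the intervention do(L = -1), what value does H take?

8

Under do(L=-1), the mechanism L = -2 if G >= 1 else -3 is discarded; L is fixed at -1.
G = 5 if F >= -2 else 6  [with F=3]  = 5
J = 1 if F >= -2 else 4  [with F=3]  = 1
N = -2L - 2J + 2  [with L=-1, J=1]  = 2
H = min(N, G) + 6  [with N=2, G=5]  = 8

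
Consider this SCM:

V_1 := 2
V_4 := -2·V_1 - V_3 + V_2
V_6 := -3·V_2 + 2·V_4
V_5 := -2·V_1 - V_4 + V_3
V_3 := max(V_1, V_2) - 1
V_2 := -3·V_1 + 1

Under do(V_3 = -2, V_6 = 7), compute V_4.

Setting V_3 = -2, V_6 = 7 by intervention discards those variables' equations.
V_2 = -3·V_1 + 1  [with V_1=2]  = -5
V_4 = -2·V_1 - V_3 + V_2  [with V_1=2, V_3=-2, V_2=-5]  = -7

-7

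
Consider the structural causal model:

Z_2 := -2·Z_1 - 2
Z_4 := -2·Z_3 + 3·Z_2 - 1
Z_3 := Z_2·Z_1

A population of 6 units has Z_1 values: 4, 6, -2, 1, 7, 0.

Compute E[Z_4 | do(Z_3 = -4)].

Under do(Z_3=-4), Z_3's equation is replaced by Z_3=-4 for every unit. Per-unit Z_4: -23, -35, 13, -5, -41, 1. Mean = -15.

-15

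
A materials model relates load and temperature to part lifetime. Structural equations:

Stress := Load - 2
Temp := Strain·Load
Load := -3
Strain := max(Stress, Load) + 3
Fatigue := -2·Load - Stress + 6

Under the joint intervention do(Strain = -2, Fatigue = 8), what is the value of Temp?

The joint intervention fixes Strain = -2, Fatigue = 8, removing each variable's own equation.
Temp = Strain·Load  [with Strain=-2, Load=-3]  = 6

6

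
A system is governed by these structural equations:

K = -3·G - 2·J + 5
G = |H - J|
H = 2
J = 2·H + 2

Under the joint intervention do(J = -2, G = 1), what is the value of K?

Setting J = -2, G = 1 by intervention discards those variables' equations.
K = -3·G - 2·J + 5  [with G=1, J=-2]  = 6

6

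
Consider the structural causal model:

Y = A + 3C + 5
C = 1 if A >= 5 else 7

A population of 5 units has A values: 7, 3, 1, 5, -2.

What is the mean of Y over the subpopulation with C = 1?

E[Y|C=1] averages over only the 2 units with C=1 (A = 7, 5): Y = 15, 13, mean 14.

14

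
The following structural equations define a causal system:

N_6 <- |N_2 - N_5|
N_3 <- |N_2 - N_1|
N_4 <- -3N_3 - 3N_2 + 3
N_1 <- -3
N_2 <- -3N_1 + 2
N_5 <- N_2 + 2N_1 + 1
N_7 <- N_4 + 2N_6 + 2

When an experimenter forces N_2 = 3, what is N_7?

Under do(N_2=3), the mechanism N_2 <- -3N_1 + 2 is discarded; N_2 is fixed at 3.
N_3 = |N_2 - N_1|  [with N_2=3, N_1=-3]  = 6
N_4 = -3N_3 - 3N_2 + 3  [with N_3=6, N_2=3]  = -24
N_5 = N_2 + 2N_1 + 1  [with N_2=3, N_1=-3]  = -2
N_6 = |N_2 - N_5|  [with N_2=3, N_5=-2]  = 5
N_7 = N_4 + 2N_6 + 2  [with N_4=-24, N_6=5]  = -12

-12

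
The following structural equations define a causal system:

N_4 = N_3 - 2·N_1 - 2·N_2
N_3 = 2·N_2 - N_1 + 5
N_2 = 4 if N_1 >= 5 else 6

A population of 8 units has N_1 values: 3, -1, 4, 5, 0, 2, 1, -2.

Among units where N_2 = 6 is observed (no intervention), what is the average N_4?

2

Observing N_2=6 restricts to units where N_2's equation naturally yields 6: N_1 ∈ {3, -1, 4, 0, 2, 1, -2}. In that subpopulation N_4 = -4, 8, -7, 5, -1, 2, 11, mean 2.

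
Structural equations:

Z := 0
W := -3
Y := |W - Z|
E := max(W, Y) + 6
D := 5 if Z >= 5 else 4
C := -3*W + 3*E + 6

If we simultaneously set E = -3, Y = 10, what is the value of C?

The joint intervention fixes E = -3, Y = 10, removing each variable's own equation.
C = -3*W + 3*E + 6  [with W=-3, E=-3]  = 6

6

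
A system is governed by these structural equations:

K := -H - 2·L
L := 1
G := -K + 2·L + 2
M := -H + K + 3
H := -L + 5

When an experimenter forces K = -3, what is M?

do(K=-3) replaces the equation K := -H - 2·L with the constant K = -3.
H = -L + 5  [with L=1]  = 4
M = -H + K + 3  [with H=4, K=-3]  = -4

-4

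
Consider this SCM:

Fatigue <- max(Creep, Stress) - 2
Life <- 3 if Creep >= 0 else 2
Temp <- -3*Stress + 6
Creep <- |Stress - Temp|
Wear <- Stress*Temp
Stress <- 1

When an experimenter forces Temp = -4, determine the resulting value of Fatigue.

3

do(Temp=-4) replaces the equation Temp <- -3*Stress + 6 with the constant Temp = -4.
Creep = |Stress - Temp|  [with Stress=1, Temp=-4]  = 5
Fatigue = max(Creep, Stress) - 2  [with Creep=5, Stress=1]  = 3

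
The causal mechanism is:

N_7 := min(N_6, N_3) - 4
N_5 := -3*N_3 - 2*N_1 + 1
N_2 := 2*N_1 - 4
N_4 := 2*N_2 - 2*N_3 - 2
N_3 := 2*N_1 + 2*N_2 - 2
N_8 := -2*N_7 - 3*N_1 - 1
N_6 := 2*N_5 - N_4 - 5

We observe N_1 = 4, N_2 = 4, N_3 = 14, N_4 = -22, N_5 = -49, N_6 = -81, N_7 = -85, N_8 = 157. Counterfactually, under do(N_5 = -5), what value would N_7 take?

3

Under do(N_5=-5), the mechanism N_5 := -3*N_3 - 2*N_1 + 1 is discarded; N_5 is fixed at -5.
N_2 = 2*N_1 - 4  [with N_1=4]  = 4
N_3 = 2*N_1 + 2*N_2 - 2  [with N_1=4, N_2=4]  = 14
N_4 = 2*N_2 - 2*N_3 - 2  [with N_2=4, N_3=14]  = -22
N_6 = 2*N_5 - N_4 - 5  [with N_5=-5, N_4=-22]  = 7
N_7 = min(N_6, N_3) - 4  [with N_6=7, N_3=14]  = 3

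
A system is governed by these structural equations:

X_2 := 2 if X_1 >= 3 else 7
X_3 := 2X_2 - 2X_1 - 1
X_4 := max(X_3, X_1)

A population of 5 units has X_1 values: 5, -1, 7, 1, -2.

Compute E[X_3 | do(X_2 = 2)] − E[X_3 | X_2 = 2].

Under do(X_2=2), X_2's equation is replaced by X_2=2 for every unit. Per-unit X_3: -7, 5, -11, 1, 7. Mean = -1.
Conditioning on X_2=2 selects the 2 unit(s) with X_1 ∈ {5, 7}. Their X_3 values: -7, -11. Mean = -9.
Difference = -1 − (-9) = 8.

8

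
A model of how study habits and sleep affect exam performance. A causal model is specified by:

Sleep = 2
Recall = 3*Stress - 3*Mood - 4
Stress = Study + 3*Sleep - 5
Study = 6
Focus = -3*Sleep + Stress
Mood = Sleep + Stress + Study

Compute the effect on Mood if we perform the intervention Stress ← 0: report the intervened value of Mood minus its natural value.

do(Stress=0) replaces the equation Stress = Study + 3*Sleep - 5 with the constant Stress = 0.
Mood = Sleep + Stress + Study  [with Sleep=2, Stress=0, Study=6]  = 8
Without intervention: Stress = Study + 3*Sleep - 5  [with Study=6, Sleep=2]  = 7; Mood = Sleep + Stress + Study  [with Sleep=2, Stress=7, Study=6]  = 15.
Change = 8 − 15 = -7.

-7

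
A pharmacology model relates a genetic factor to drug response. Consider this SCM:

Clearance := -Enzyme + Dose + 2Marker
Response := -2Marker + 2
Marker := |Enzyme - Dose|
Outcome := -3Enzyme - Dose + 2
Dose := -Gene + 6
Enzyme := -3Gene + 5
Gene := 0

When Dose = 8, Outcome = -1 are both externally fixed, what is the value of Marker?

Under do(Dose = 8, Outcome = -1), each intervened variable's structural equation is replaced by its fixed value.
Enzyme = -3Gene + 5  [with Gene=0]  = 5
Marker = |Enzyme - Dose|  [with Enzyme=5, Dose=8]  = 3

3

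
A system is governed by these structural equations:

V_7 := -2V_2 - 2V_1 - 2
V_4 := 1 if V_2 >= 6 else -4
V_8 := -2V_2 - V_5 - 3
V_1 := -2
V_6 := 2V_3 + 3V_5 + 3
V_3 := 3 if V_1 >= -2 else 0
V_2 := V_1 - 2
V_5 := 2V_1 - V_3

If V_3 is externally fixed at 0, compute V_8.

9

The intervention breaks the incoming arrows to V_3: V_3 := 3 if V_1 >= -2 else 0 no longer applies, and V_3 = 0.
V_2 = V_1 - 2  [with V_1=-2]  = -4
V_5 = 2V_1 - V_3  [with V_1=-2, V_3=0]  = -4
V_8 = -2V_2 - V_5 - 3  [with V_2=-4, V_5=-4]  = 9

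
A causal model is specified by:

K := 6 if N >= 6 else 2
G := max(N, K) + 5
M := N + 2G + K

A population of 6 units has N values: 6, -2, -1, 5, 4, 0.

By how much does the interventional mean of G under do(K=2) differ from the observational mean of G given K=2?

Under do(K=2), K's equation is replaced by K=2 for every unit. Per-unit G: 11, 7, 7, 10, 9, 7. Mean = 8.5.
Conditioning on K=2 selects the 5 unit(s) with N ∈ {-2, -1, 5, 4, 0}. Their G values: 7, 7, 10, 9, 7. Mean = 8.
Difference = 8.5 − 8 = 0.5.

0.5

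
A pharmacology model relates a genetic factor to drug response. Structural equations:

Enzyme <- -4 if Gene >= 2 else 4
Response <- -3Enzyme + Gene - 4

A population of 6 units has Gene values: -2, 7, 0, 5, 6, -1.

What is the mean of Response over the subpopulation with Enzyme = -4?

Conditioning on Enzyme=-4 selects the 3 unit(s) with Gene ∈ {7, 5, 6}. Their Response values: 15, 13, 14. Mean = 14.

14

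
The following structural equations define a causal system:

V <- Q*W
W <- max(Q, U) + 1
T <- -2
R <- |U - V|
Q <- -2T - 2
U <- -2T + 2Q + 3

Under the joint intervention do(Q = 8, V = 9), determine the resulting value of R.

14

Setting Q = 8, V = 9 by intervention discards those variables' equations.
U = -2T + 2Q + 3  [with T=-2, Q=8]  = 23
R = |U - V|  [with U=23, V=9]  = 14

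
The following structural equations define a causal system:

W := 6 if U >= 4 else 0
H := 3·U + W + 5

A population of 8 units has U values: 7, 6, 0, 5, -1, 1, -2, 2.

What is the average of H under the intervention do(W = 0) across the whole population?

Every unit gets W=0 under the intervention. H values become 26, 23, 5, 20, 2, 8, -1, 11; E[H|do(W=0)] = 11.75.

11.75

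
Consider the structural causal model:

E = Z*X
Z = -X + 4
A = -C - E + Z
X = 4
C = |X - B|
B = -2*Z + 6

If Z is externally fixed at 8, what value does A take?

Under do(Z=8), the mechanism Z = -X + 4 is discarded; Z is fixed at 8.
E = Z*X  [with Z=8, X=4]  = 32
B = -2*Z + 6  [with Z=8]  = -10
C = |X - B|  [with X=4, B=-10]  = 14
A = -C - E + Z  [with C=14, E=32, Z=8]  = -38

-38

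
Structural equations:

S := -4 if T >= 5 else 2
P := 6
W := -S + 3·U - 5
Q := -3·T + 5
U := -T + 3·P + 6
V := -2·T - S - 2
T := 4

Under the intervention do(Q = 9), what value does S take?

2

do(Q=9) replaces the equation Q := -3·T + 5 with the constant Q = 9.
S is not downstream of the intervention, so its value is determined by the original equations.
S = -4 if T >= 5 else 2  [with T=4]  = 2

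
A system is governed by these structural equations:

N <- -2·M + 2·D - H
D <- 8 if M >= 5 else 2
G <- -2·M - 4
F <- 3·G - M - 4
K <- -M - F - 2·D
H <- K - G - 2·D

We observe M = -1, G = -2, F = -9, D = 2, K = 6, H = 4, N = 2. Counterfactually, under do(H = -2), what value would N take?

8

Intervening sets H = -2 and removes its equation (H <- K - G - 2·D).
D = 8 if M >= 5 else 2  [with M=-1]  = 2
N = -2·M + 2·D - H  [with M=-1, D=2, H=-2]  = 8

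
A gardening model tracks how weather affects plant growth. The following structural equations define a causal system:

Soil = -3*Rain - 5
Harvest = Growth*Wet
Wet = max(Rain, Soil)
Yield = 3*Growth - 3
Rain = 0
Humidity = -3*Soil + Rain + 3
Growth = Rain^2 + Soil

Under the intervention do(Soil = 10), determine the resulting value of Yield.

Under do(Soil=10), the mechanism Soil = -3*Rain - 5 is discarded; Soil is fixed at 10.
Growth = Rain^2 + Soil  [with Rain=0, Soil=10]  = 10
Yield = 3*Growth - 3  [with Growth=10]  = 27

27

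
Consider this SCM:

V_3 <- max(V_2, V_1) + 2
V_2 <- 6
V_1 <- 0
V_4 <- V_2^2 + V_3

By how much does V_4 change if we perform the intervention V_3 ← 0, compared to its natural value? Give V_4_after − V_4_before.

The intervention breaks the incoming arrows to V_3: V_3 <- max(V_2, V_1) + 2 no longer applies, and V_3 = 0.
V_4 = V_2^2 + V_3  [with V_2=6, V_3=0]  = 36
Without intervention: V_3 = max(V_2, V_1) + 2  [with V_2=6, V_1=0]  = 8; V_4 = V_2^2 + V_3  [with V_2=6, V_3=8]  = 44.
Change = 36 − 44 = -8.

-8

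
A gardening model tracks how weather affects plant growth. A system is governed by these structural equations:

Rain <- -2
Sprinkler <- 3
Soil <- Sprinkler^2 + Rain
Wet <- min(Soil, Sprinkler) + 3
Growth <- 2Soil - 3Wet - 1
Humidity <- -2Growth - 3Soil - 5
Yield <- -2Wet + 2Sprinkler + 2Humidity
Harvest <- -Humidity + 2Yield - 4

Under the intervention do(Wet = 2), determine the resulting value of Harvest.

-120

do(Wet=2) replaces the equation Wet <- min(Soil, Sprinkler) + 3 with the constant Wet = 2.
Soil = Sprinkler^2 + Rain  [with Sprinkler=3, Rain=-2]  = 7
Growth = 2Soil - 3Wet - 1  [with Soil=7, Wet=2]  = 7
Humidity = -2Growth - 3Soil - 5  [with Growth=7, Soil=7]  = -40
Yield = -2Wet + 2Sprinkler + 2Humidity  [with Wet=2, Sprinkler=3, Humidity=-40]  = -78
Harvest = -Humidity + 2Yield - 4  [with Humidity=-40, Yield=-78]  = -120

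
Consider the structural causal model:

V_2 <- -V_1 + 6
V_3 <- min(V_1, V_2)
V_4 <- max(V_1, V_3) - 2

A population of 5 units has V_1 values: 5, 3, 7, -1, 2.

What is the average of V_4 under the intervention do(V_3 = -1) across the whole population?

1.2

Every unit gets V_3=-1 under the intervention. V_4 values become 3, 1, 5, -3, 0; E[V_4|do(V_3=-1)] = 1.2.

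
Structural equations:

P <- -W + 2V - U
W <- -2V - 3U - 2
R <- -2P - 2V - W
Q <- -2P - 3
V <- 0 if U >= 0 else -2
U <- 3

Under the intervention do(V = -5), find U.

3

Under do(V=-5), the mechanism V <- 0 if U >= 0 else -2 is discarded; V is fixed at -5.
U is not downstream of the intervention, so its value is determined by the original equations.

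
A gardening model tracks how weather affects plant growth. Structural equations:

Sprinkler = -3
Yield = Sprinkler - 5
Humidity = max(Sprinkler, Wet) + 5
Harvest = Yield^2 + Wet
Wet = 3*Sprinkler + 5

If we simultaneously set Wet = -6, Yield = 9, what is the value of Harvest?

75

Setting Wet = -6, Yield = 9 by intervention discards those variables' equations.
Harvest = Yield^2 + Wet  [with Yield=9, Wet=-6]  = 75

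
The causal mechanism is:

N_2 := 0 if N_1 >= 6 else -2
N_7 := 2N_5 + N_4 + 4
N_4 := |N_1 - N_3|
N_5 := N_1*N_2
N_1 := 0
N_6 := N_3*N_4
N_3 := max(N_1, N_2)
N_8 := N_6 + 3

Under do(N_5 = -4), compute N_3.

0

do(N_5=-4) replaces the equation N_5 := N_1*N_2 with the constant N_5 = -4.
N_3 is not downstream of the intervention, so its value is determined by the original equations.
N_2 = 0 if N_1 >= 6 else -2  [with N_1=0]  = -2
N_3 = max(N_1, N_2)  [with N_1=0, N_2=-2]  = 0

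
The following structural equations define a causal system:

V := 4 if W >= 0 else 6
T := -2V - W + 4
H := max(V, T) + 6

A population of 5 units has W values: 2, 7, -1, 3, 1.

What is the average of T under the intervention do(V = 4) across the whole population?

-6.4

Every unit gets V=4 under the intervention. T values become -6, -11, -3, -7, -5; E[T|do(V=4)] = -6.4.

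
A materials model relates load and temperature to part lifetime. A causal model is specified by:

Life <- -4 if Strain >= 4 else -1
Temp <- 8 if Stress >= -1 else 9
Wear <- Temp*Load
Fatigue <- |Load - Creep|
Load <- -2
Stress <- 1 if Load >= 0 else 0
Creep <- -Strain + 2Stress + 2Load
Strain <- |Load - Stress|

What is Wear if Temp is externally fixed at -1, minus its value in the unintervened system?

Under do(Temp=-1), the mechanism Temp <- 8 if Stress >= -1 else 9 is discarded; Temp is fixed at -1.
Wear = Temp*Load  [with Temp=-1, Load=-2]  = 2
Without intervention: Stress = 1 if Load >= 0 else 0  [with Load=-2]  = 0; Temp = 8 if Stress >= -1 else 9  [with Stress=0]  = 8; Wear = Temp*Load  [with Temp=8, Load=-2]  = -16.
Change = 2 − (-16) = 18.

18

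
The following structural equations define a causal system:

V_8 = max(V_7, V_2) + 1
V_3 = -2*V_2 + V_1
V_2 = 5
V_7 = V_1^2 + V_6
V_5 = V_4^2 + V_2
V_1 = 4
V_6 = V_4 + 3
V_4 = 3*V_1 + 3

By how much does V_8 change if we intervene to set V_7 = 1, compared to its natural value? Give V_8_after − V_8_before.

do(V_7=1) replaces the equation V_7 = V_1^2 + V_6 with the constant V_7 = 1.
V_8 = max(V_7, V_2) + 1  [with V_7=1, V_2=5]  = 6
Without intervention: V_4 = 3*V_1 + 3  [with V_1=4]  = 15; V_6 = V_4 + 3  [with V_4=15]  = 18; V_7 = V_1^2 + V_6  [with V_1=4, V_6=18]  = 34; V_8 = max(V_7, V_2) + 1  [with V_7=34, V_2=5]  = 35.
Change = 6 − 35 = -29.

-29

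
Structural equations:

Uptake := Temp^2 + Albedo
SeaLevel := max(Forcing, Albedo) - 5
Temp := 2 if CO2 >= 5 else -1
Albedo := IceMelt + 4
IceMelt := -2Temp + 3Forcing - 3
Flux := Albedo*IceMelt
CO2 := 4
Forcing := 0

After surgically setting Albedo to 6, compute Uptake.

7

do(Albedo=6) replaces the equation Albedo := IceMelt + 4 with the constant Albedo = 6.
Temp = 2 if CO2 >= 5 else -1  [with CO2=4]  = -1
Uptake = Temp^2 + Albedo  [with Temp=-1, Albedo=6]  = 7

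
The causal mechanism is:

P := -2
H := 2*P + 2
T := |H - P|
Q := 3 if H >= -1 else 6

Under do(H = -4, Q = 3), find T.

2

The joint intervention fixes H = -4, Q = 3, removing each variable's own equation.
T = |H - P|  [with H=-4, P=-2]  = 2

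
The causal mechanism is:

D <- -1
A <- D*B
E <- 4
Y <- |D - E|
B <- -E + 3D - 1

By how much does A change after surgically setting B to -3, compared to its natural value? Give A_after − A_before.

Intervening sets B = -3 and removes its equation (B <- -E + 3D - 1).
A = D*B  [with D=-1, B=-3]  = 3
Without intervention: B = -E + 3D - 1  [with E=4, D=-1]  = -8; A = D*B  [with D=-1, B=-8]  = 8.
Change = 3 − 8 = -5.

-5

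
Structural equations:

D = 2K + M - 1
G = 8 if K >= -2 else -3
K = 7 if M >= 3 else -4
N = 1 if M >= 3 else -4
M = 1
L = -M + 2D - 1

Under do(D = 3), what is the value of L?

4

The intervention breaks the incoming arrows to D: D = 2K + M - 1 no longer applies, and D = 3.
L = -M + 2D - 1  [with M=1, D=3]  = 4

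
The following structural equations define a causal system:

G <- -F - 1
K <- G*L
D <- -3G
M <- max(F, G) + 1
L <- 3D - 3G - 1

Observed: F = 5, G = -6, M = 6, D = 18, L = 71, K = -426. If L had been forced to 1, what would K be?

-6

The intervention breaks the incoming arrows to L: L <- 3D - 3G - 1 no longer applies, and L = 1.
G = -F - 1  [with F=5]  = -6
K = G*L  [with G=-6, L=1]  = -6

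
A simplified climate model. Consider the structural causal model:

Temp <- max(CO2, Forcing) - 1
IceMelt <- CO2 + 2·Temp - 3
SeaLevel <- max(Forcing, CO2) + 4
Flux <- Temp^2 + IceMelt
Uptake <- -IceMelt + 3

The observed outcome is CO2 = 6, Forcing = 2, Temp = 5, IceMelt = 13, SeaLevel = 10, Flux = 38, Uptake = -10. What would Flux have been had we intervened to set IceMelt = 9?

Under do(IceMelt=9), the mechanism IceMelt <- CO2 + 2·Temp - 3 is discarded; IceMelt is fixed at 9.
Temp = max(CO2, Forcing) - 1  [with CO2=6, Forcing=2]  = 5
Flux = Temp^2 + IceMelt  [with Temp=5, IceMelt=9]  = 34

34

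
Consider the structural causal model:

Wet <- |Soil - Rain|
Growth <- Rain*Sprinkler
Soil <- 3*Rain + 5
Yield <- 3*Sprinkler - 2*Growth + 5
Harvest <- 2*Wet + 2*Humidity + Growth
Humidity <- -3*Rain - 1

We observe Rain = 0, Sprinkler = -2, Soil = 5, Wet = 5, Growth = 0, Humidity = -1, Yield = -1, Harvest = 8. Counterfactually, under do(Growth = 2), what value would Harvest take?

do(Growth=2) replaces the equation Growth <- Rain*Sprinkler with the constant Growth = 2.
Soil = 3*Rain + 5  [with Rain=0]  = 5
Wet = |Soil - Rain|  [with Soil=5, Rain=0]  = 5
Humidity = -3*Rain - 1  [with Rain=0]  = -1
Harvest = 2*Wet + 2*Humidity + Growth  [with Wet=5, Humidity=-1, Growth=2]  = 10

10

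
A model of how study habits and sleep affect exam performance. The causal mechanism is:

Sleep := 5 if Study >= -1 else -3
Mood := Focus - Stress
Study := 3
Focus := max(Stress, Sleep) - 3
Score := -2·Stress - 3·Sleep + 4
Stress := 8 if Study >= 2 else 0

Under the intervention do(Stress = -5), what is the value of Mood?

7

The intervention breaks the incoming arrows to Stress: Stress := 8 if Study >= 2 else 0 no longer applies, and Stress = -5.
Sleep = 5 if Study >= -1 else -3  [with Study=3]  = 5
Focus = max(Stress, Sleep) - 3  [with Stress=-5, Sleep=5]  = 2
Mood = Focus - Stress  [with Focus=2, Stress=-5]  = 7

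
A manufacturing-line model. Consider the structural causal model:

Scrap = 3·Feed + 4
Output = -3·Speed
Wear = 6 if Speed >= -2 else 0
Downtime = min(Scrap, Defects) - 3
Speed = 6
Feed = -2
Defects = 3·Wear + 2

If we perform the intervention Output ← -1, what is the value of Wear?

6

do(Output=-1) replaces the equation Output = -3·Speed with the constant Output = -1.
Wear is not downstream of the intervention, so its value is determined by the original equations.
Wear = 6 if Speed >= -2 else 0  [with Speed=6]  = 6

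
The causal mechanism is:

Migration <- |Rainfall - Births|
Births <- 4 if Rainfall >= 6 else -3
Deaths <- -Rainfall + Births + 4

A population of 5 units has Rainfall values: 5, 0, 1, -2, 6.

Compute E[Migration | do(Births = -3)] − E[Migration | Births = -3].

Every unit gets Births=-3 under the intervention. Migration values become 8, 3, 4, 1, 9; E[Migration|do(Births=-3)] = 5.
Conditioning on Births=-3 selects the 4 unit(s) with Rainfall ∈ {5, 0, 1, -2}. Their Migration values: 8, 3, 4, 1. Mean = 4.
Difference = 5 − 4 = 1.

1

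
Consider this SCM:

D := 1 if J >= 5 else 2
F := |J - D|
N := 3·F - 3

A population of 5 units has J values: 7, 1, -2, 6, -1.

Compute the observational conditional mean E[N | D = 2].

Conditioning on D=2 selects the 3 unit(s) with J ∈ {1, -2, -1}. Their N values: 0, 9, 6. Mean = 5.

5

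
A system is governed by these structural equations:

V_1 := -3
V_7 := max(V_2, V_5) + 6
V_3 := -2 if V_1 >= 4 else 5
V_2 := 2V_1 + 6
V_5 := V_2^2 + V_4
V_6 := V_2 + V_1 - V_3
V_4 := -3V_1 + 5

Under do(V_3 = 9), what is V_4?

14

The intervention breaks the incoming arrows to V_3: V_3 := -2 if V_1 >= 4 else 5 no longer applies, and V_3 = 9.
V_4 is not downstream of the intervention, so its value is determined by the original equations.
V_4 = -3V_1 + 5  [with V_1=-3]  = 14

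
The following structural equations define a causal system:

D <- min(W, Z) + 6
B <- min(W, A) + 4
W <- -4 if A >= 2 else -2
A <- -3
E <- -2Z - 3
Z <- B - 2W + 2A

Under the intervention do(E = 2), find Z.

do(E=2) replaces the equation E <- -2Z - 3 with the constant E = 2.
No directed path runs from E to Z, so Z keeps its natural value.
W = -4 if A >= 2 else -2  [with A=-3]  = -2
B = min(W, A) + 4  [with W=-2, A=-3]  = 1
Z = B - 2W + 2A  [with B=1, W=-2, A=-3]  = -1

-1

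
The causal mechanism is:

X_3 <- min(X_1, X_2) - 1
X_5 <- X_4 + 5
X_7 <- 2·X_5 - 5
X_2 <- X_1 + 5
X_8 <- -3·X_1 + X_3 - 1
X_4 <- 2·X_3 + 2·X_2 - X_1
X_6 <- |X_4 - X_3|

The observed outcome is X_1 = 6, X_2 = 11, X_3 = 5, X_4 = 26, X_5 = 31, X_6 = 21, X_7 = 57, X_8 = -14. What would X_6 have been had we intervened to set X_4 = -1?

Under do(X_4=-1), the mechanism X_4 <- 2·X_3 + 2·X_2 - X_1 is discarded; X_4 is fixed at -1.
X_2 = X_1 + 5  [with X_1=6]  = 11
X_3 = min(X_1, X_2) - 1  [with X_1=6, X_2=11]  = 5
X_6 = |X_4 - X_3|  [with X_4=-1, X_3=5]  = 6

6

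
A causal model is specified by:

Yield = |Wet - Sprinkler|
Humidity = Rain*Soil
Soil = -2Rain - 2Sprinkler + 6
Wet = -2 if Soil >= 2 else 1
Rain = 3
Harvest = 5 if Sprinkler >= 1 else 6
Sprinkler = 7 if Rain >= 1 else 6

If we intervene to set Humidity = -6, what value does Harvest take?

5

Under do(Humidity=-6), the mechanism Humidity = Rain*Soil is discarded; Humidity is fixed at -6.
Since Harvest is not a descendant of the intervened variable, it is unaffected.
Sprinkler = 7 if Rain >= 1 else 6  [with Rain=3]  = 7
Harvest = 5 if Sprinkler >= 1 else 6  [with Sprinkler=7]  = 5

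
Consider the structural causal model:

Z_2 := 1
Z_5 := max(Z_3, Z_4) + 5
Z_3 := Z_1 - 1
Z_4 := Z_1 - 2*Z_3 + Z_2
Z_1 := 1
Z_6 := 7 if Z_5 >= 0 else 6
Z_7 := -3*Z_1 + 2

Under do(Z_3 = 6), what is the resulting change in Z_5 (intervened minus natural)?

4

do(Z_3=6) replaces the equation Z_3 := Z_1 - 1 with the constant Z_3 = 6.
Z_4 = Z_1 - 2*Z_3 + Z_2  [with Z_1=1, Z_3=6, Z_2=1]  = -10
Z_5 = max(Z_3, Z_4) + 5  [with Z_3=6, Z_4=-10]  = 11
Without intervention: Z_3 = Z_1 - 1  [with Z_1=1]  = 0; Z_4 = Z_1 - 2*Z_3 + Z_2  [with Z_1=1, Z_3=0, Z_2=1]  = 2; Z_5 = max(Z_3, Z_4) + 5  [with Z_3=0, Z_4=2]  = 7.
Change = 11 − 7 = 4.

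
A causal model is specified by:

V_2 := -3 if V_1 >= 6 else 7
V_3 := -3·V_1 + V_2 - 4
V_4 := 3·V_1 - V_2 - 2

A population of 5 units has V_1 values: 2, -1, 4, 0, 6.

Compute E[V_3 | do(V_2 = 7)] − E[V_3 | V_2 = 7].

-2.85

The intervention sets V_2=7 in all 5 units regardless of V_1. Recomputing V_3 per unit gives -3, 6, -9, 3, -15; average -3.6.
Observing V_2=7 restricts to units where V_2's equation naturally yields 7: V_1 ∈ {2, -1, 4, 0}. In that subpopulation V_3 = -3, 6, -9, 3, mean -0.75.
Difference = -3.6 − (-0.75) = -2.85.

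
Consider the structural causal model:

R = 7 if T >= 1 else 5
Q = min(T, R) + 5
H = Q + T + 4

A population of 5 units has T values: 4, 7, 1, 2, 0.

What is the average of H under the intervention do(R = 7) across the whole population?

Under do(R=7), R's equation is replaced by R=7 for every unit. Per-unit H: 17, 23, 11, 13, 9. Mean = 14.6.

14.6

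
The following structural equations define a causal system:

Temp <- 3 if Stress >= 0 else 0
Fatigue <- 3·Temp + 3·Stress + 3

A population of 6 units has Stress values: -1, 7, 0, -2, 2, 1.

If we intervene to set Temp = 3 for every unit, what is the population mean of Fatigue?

do(Temp=3) breaks Temp's dependence on Stress. With Temp=3 fixed, Fatigue across the units is 9, 33, 12, 6, 18, 15, mean 15.5.

15.5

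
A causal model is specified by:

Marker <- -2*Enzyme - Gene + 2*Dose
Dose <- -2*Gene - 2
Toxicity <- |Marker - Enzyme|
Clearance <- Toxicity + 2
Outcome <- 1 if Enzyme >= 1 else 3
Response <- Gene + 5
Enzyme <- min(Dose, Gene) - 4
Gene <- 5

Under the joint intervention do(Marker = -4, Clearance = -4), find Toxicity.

12

The joint intervention fixes Marker = -4, Clearance = -4, removing each variable's own equation.
Dose = -2*Gene - 2  [with Gene=5]  = -12
Enzyme = min(Dose, Gene) - 4  [with Dose=-12, Gene=5]  = -16
Toxicity = |Marker - Enzyme|  [with Marker=-4, Enzyme=-16]  = 12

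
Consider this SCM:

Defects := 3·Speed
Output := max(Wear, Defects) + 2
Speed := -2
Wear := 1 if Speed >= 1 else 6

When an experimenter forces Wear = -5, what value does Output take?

-3

Under do(Wear=-5), the mechanism Wear := 1 if Speed >= 1 else 6 is discarded; Wear is fixed at -5.
Defects = 3·Speed  [with Speed=-2]  = -6
Output = max(Wear, Defects) + 2  [with Wear=-5, Defects=-6]  = -3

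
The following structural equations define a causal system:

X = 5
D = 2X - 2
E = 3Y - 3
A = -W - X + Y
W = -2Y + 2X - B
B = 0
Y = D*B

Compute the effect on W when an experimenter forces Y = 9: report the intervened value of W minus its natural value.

Intervening sets Y = 9 and removes its equation (Y = D*B).
W = -2Y + 2X - B  [with Y=9, X=5, B=0]  = -8
Without intervention: D = 2X - 2  [with X=5]  = 8; Y = D*B  [with D=8, B=0]  = 0; W = -2Y + 2X - B  [with Y=0, X=5, B=0]  = 10.
Change = -8 − 10 = -18.

-18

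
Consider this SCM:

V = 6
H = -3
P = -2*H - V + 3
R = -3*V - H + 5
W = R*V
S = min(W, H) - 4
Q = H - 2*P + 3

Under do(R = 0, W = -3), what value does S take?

The joint intervention fixes R = 0, W = -3, removing each variable's own equation.
S = min(W, H) - 4  [with W=-3, H=-3]  = -7

-7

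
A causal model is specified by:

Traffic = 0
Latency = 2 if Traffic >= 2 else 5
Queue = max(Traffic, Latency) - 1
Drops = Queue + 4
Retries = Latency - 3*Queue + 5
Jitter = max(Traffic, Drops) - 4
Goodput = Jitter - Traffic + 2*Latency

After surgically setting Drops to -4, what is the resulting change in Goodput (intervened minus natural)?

-8

The intervention breaks the incoming arrows to Drops: Drops = Queue + 4 no longer applies, and Drops = -4.
Latency = 2 if Traffic >= 2 else 5  [with Traffic=0]  = 5
Jitter = max(Traffic, Drops) - 4  [with Traffic=0, Drops=-4]  = -4
Goodput = Jitter - Traffic + 2*Latency  [with Jitter=-4, Traffic=0, Latency=5]  = 6
Without intervention: Latency = 2 if Traffic >= 2 else 5  [with Traffic=0]  = 5; Queue = max(Traffic, Latency) - 1  [with Traffic=0, Latency=5]  = 4; Drops = Queue + 4  [with Queue=4]  = 8; Jitter = max(Traffic, Drops) - 4  [with Traffic=0, Drops=8]  = 4; Goodput = Jitter - Traffic + 2*Latency  [with Jitter=4, Traffic=0, Latency=5]  = 14.
Change = 6 − 14 = -8.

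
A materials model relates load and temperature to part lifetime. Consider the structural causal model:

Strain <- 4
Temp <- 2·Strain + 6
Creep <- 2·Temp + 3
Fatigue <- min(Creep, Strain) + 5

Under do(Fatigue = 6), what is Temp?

14

The intervention breaks the incoming arrows to Fatigue: Fatigue <- min(Creep, Strain) + 5 no longer applies, and Fatigue = 6.
Since Temp is not a descendant of the intervened variable, it is unaffected.
Temp = 2·Strain + 6  [with Strain=4]  = 14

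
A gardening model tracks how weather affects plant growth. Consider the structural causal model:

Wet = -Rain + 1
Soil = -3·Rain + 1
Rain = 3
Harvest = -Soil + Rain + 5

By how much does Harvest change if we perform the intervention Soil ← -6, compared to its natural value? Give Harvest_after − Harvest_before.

-2

Under do(Soil=-6), the mechanism Soil = -3·Rain + 1 is discarded; Soil is fixed at -6.
Harvest = -Soil + Rain + 5  [with Soil=-6, Rain=3]  = 14
Without intervention: Soil = -3·Rain + 1  [with Rain=3]  = -8; Harvest = -Soil + Rain + 5  [with Soil=-8, Rain=3]  = 16.
Change = 14 − 16 = -2.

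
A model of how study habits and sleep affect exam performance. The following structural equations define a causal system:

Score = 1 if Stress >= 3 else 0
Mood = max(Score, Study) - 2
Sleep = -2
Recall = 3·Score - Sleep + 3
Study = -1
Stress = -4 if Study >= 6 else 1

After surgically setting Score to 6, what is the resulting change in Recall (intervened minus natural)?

Under do(Score=6), the mechanism Score = 1 if Stress >= 3 else 0 is discarded; Score is fixed at 6.
Recall = 3·Score - Sleep + 3  [with Score=6, Sleep=-2]  = 23
Without intervention: Stress = -4 if Study >= 6 else 1  [with Study=-1]  = 1; Score = 1 if Stress >= 3 else 0  [with Stress=1]  = 0; Recall = 3·Score - Sleep + 3  [with Score=0, Sleep=-2]  = 5.
Change = 23 − 5 = 18.

18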